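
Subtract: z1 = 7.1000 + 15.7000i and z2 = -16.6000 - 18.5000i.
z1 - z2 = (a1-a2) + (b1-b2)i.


Real: 7.1 + 16.6 = 23.7
Imag: 15.7 + 18.5 = 34.2

23.7000 + 34.2000i


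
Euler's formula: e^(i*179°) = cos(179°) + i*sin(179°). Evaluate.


cos(179°) = -0.9998
sin(179°) = 0.0175

e^(i*179°) = -0.9998 + 0.0175i


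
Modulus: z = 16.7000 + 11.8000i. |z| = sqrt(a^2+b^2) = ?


|z| = sqrt(16.7^2 + 11.8^2) = sqrt(278.89 + 139.24) = sqrt(418.13) = 20.4482

|z| = 20.4482


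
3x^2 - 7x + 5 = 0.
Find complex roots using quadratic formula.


disc = (-7)^2 - 4*3*5 = 49 - 60 = -11
sqrt(|disc|) = sqrt(11) = 3.3166
Real part = 7/(2*3) = 1.1667
Imag part = 3.3166/(2*3) = 0.5528

1.1667 ± 0.5528i


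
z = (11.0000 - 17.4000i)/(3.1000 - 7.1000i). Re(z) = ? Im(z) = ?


Multiply by conjugate: (11.0000 - 17.4000i)(3.1000 + 7.1000i) / (3.1^2 + (-7.1)^2)
Numerator real = 11*3.1 - (17.4)*(-7.1) = 157.64
Numerator imag = -17.4*3.1 - 11*(-7.1) = 24.16
Denominator = 60.02
Re(z) = 157.64/60.02 = 2.6265
Im(z) = 24.16/60.02 = 0.4025

Re(z) = 2.6265, Im(z) = 0.4025


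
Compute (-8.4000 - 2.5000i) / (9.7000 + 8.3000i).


Conjugate of z2 = 9.7000 - 8.3000i
Numerator: (-8.4000 - 2.5000i)(9.7000 - 8.3000i) = -102.2300 + 45.4700i
Denominator: 9.7^2 + 8.3^2 = 162.98
Result = (-102.2300 + 45.4700i)/162.98

-0.6273 + 0.2790i


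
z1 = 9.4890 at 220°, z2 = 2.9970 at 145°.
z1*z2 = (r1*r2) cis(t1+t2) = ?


r = 9.4890 * 2.9970 = 28.4385
theta = 220° + 145° = 365° = 5° (mod 360)

28.4385 cis(5°)


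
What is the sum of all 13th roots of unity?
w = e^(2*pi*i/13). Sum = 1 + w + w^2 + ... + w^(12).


The sum of all 13th roots of unity is 0.
Geometric series: (1 - w^13)/(1 - w) = (1-1)/(1-w) = 0 since w^13 = 1, w ≠ 1.
Alternatively: coefficient of z^12 in z^13 - 1 is 0.

0


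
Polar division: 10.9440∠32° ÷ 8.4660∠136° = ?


r = 10.9440 / 8.4660 = 1.2927
theta = 32° - 136° = -104° = 256° (mod 360)

1.2927 cis(256°)


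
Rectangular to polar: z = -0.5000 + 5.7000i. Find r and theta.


r = sqrt(0.25+32.49) = sqrt(32.74) = 5.7219
theta = atan2(5.7, -0.5) = 95.0131 degrees

r = 5.7219, theta = 95.0131 degrees


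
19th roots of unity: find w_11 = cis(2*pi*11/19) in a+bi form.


Angle = 360*11/19 = 208.4211°
a = cos(208.4211°) = -0.8795
b = sin(208.4211°) = -0.4759

-0.8795 - 0.4759i


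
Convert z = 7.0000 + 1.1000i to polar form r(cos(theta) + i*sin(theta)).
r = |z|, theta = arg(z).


r = sqrt(49+1.21) = sqrt(50.21) = 7.0859
theta = atan2(1.1, 7) = 8.9306 degrees

r = 7.0859, theta = 8.9306 degrees


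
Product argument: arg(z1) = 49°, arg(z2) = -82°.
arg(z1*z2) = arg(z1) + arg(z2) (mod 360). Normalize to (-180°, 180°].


arg(z1*z2) = 49° - 82° = -33°
Normalized to (-180°, 180°]: -33°

-33°


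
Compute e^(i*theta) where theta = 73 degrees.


cos(73°) = 0.2924
sin(73°) = 0.9563

e^(i*73°) = 0.2924 + 0.9563i


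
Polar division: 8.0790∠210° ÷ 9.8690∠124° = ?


r = 8.0790 / 9.8690 = 0.8186
theta = 210° - 124° = 86° = 86° (mod 360)

0.8186 cis(86°)


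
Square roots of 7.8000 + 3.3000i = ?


|z| = sqrt(60.84+10.89) = 8.4694
sqrt((|z|+a)/2) = sqrt((8.4694+7.8)/2) = sqrt(8.1347) = 2.8521
sqrt((|z|-a)/2) = sqrt((8.4694-7.8)/2) = sqrt(0.3347) = 0.5785

±(2.8521 + 0.5785i) i.e. 2.8521 + 0.5785i and -2.8521 - 0.5785i


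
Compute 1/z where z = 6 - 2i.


|z|^2 = 36+4 = 40
1/z = (6 + 2i)/40

1/z = 0.1500 + 0.0500i


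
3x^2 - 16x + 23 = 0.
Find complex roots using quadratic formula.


disc = (-16)^2 - 4*3*23 = 256 - 276 = -20
sqrt(|disc|) = sqrt(20) = 4.4721
Real part = 16/(2*3) = 2.6667
Imag part = 4.4721/(2*3) = 0.7454

2.6667 ± 0.7454i


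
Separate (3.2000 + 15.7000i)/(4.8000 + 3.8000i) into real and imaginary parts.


Multiply by conjugate: (3.2000 + 15.7000i)(4.8000 - 3.8000i) / (4.8^2 + 3.8^2)
Numerator real = 3.2*4.8 + 15.7*3.8 = 75.02
Numerator imag = 15.7*4.8 - 3.2*3.8 = 63.2
Denominator = 37.48
Re(z) = 75.02/37.48 = 2.0016
Im(z) = 63.2/37.48 = 1.6862

Re(z) = 2.0016, Im(z) = 1.6862


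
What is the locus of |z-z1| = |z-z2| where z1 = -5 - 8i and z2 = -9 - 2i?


Equal distances means the locus is the perpendicular bisector of z1 and z2.
Midpoint = ((-5+(-9))/2, (-8+(-2))/2) = (-7.0000, -5.0000)

Perpendicular bisector through (-7.0000, -5.0000)


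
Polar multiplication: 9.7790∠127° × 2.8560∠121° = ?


r = 9.7790 * 2.8560 = 27.9288
theta = 127° + 121° = 248° = 248° (mod 360)

27.9288 cis(248°)


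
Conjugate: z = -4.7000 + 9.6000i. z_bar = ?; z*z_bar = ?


z_bar = -4.7000 - 9.6000i
z*z_bar = (-4.7)^2 + 9.6^2 = 22.09 + 92.16 = 114.25

z_bar = -4.7000 - 9.6000i, z*z_bar = 114.25


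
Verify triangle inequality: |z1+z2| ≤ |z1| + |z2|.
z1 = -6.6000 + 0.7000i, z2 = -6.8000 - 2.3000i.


|z1| = sqrt((-6.6)^2 + 0.7^2) = sqrt(44.05) = 6.6370
|z2| = sqrt((-6.8)^2 + (-2.3)^2) = sqrt(51.53) = 7.1784
z1+z2 = -13.4000 - 1.6000i
|z1+z2| = sqrt(182.12) = 13.4952
|z1|+|z2| = 6.6370 + 7.1784 = 13.8154

|z1+z2| = 13.4952 ≤ |z1|+|z2| = 13.8154 (verified)


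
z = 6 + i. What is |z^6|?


|z| = sqrt(36+1) = sqrt(37) = 6.0828
|z^6| = |z|^6 = (sqrt(37))^6 = 37^3 = 50653

|z^6| = 50653


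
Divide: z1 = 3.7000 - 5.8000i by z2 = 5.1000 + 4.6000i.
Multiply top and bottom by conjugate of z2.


Conjugate of z2 = 5.1000 - 4.6000i
Numerator: (3.7000 - 5.8000i)(5.1000 - 4.6000i) = -7.8100 - 46.6000i
Denominator: 5.1^2 + 4.6^2 = 47.17
Result = (-7.8100 - 46.6000i)/47.17

-0.1656 - 0.9879i


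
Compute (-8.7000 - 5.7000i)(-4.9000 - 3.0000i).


Real = -8.7*(-4.9) - (-5.7)*(-3) = 42.63 - 17.1 = 25.53
Imag = -8.7*(-3) - (4.9)*(-5.7) = 26.1 + 27.93 = 54.03

25.5300 + 54.0300i


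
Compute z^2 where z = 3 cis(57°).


r^2 = 3^2 = 9
n*theta = 2*57° = 114° = 114° (mod 360)
a = 9*cos(114°) = -3.6606
b = 9*sin(114°) = 8.2219

9 cis(114°) = -3.6606 + 8.2219i


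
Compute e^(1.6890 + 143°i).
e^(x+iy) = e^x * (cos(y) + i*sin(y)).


e^1.6890 = 5.4141
cos(143°) = -0.79864
sin(143°) = 0.60182
Real = 5.4141*(-0.79864) = -4.3239
Imag = 5.4141*0.60182 = 3.2583

-4.3239 + 3.2583i


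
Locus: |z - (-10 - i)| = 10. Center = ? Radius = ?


|z - z0| = r is a circle with center z0 and radius r.
Center = (-10, -1), radius = 10

Circle with center (-10, -1) and radius 10


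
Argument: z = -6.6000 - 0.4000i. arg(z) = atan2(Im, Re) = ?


Re = -6.6, Im = -0.4
arg = atan2(-0.4, -6.6) = -176.5318 degrees

arg(z) = -176.5318 degrees


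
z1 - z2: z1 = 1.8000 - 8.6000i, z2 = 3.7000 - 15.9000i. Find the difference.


Real: 1.8 - 3.7 = -1.9
Imag: -8.6 + 15.9 = 7.3

-1.9000 + 7.3000i


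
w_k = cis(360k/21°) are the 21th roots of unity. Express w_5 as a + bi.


Angle = 360*5/21 = 85.7143°
a = cos(85.7143°) = 0.0747
b = sin(85.7143°) = 0.9972

0.0747 + 0.9972i


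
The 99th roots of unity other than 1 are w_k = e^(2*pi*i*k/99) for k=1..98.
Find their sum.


With w = e^(2*pi*i/99), all 99 of the 99th roots of unity w^0 = 1, w, ..., w^(98) sum to 0: 1 + w + ... + w^(98) = (1 - w^99)/(1 - w) = 0 since w^99 = 1, w ≠ 1.
Removing the root 1: w + w^2 + ... + w^(98) = 0 - 1 = -1

Sum = -1


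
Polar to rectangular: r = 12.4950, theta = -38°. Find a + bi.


a = 12.4950*cos(-38°) = 12.4950*0.78801 = 9.8462
b = 12.4950*sin(-38°) = 12.4950*(-0.61566) = -7.6927

9.8462 - 7.6927i


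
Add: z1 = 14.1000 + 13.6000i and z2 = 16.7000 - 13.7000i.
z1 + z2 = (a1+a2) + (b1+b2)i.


Real: 14.1 + 16.7 = 30.8
Imag: 13.6 - 13.7 = -0.1

30.8000 - 0.1000i


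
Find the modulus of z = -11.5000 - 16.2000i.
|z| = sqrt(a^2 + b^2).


|z| = sqrt((-11.5)^2 + (-16.2)^2) = sqrt(132.25 + 262.44) = sqrt(394.69) = 19.8668

|z| = 19.8668


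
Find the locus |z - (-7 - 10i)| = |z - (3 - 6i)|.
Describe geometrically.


Equal distances means the locus is the perpendicular bisector of z1 and z2.
Midpoint = ((-7+3)/2, (-10+(-6))/2) = (-2.0000, -8.0000)

Perpendicular bisector through (-2.0000, -8.0000)


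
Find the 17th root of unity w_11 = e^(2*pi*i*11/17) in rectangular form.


Angle = 360*11/17 = 232.9412°
a = cos(232.9412°) = -0.6026
b = sin(232.9412°) = -0.7980

-0.6026 - 0.7980i


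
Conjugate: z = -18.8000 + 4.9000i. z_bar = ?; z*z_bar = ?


z_bar = -18.8000 - 4.9000i
z*z_bar = (-18.8)^2 + 4.9^2 = 353.44 + 24.01 = 377.45

z_bar = -18.8000 - 4.9000i, z*z_bar = 377.45


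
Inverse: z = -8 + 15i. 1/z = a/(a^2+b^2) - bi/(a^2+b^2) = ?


|z|^2 = 64+225 = 289
1/z = (-8 - 15i)/289

1/z = -0.0277 - 0.0519i


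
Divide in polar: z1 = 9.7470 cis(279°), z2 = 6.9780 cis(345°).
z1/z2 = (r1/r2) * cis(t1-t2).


r = 9.7470 / 6.9780 = 1.3968
theta = 279° - 345° = -66° = 294° (mod 360)

1.3968 cis(294°)


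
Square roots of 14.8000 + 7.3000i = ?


|z| = sqrt(219.04+53.29) = 16.5024
sqrt((|z|+a)/2) = sqrt((16.5024+14.8)/2) = sqrt(15.6512) = 3.9562
sqrt((|z|-a)/2) = sqrt((16.5024-14.8)/2) = sqrt(0.8512) = 0.9226

±(3.9562 + 0.9226i) i.e. 3.9562 + 0.9226i and -3.9562 - 0.9226i


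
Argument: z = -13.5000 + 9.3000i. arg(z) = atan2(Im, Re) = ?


Re = -13.5, Im = 9.3
arg = atan2(9.3, -13.5) = 145.4375 degrees

arg(z) = 145.4375 degrees


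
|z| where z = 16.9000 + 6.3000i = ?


|z| = sqrt(16.9^2 + 6.3^2) = sqrt(285.61 + 39.69) = sqrt(325.3) = 18.0361

|z| = 18.0361


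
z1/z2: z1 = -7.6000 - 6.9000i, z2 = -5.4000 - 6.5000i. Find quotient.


Conjugate of z2 = -5.4000 + 6.5000i
Numerator: (-7.6000 - 6.9000i)(-5.4000 + 6.5000i) = 85.8900 - 12.1400i
Denominator: (-5.4)^2 + (-6.5)^2 = 71.41
Result = (85.8900 - 12.1400i)/71.41

1.2028 - 0.1700i


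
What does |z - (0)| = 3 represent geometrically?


|z - z0| = r is a circle with center z0 and radius r.
Center = (0, 0), radius = 3

Circle with center (0, 0) and radius 3


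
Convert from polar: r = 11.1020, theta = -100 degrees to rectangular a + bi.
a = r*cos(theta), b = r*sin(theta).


a = 11.1020*cos(-100°) = 11.1020*(-0.173648) = -1.9278
b = 11.1020*sin(-100°) = 11.1020*(-0.984808) = -10.9333

-1.9278 - 10.9333i


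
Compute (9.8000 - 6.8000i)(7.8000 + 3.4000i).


Real = 9.8*7.8 - (-6.8)*3.4 = 76.44 - (-23.12) = 99.56
Imag = 9.8*3.4 + 7.8*(-6.8) = 33.32 - (53.04) = -19.72

99.5600 - 19.7200i


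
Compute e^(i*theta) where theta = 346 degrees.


cos(346°) = 0.9703
sin(346°) = -0.2419

e^(i*346°) = 0.9703 - 0.2419i


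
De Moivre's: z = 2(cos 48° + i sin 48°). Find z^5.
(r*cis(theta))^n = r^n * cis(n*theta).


r^5 = 2^5 = 32
n*theta = 5*48° = 240° = 240° (mod 360)
a = 32*cos(240°) = -16.0000
b = 32*sin(240°) = -27.7128

32 cis(240°) = -16.0000 - 27.7128i


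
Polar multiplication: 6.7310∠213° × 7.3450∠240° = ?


r = 6.7310 * 7.3450 = 49.4392
theta = 213° + 240° = 453° = 93° (mod 360)

49.4392 cis(93°)


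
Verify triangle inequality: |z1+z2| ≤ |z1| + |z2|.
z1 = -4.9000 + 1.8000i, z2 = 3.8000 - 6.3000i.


|z1| = sqrt((-4.9)^2 + 1.8^2) = sqrt(27.25) = 5.2202
|z2| = sqrt(3.8^2 + (-6.3)^2) = sqrt(54.13) = 7.3573
z1+z2 = -1.1000 - 4.5000i
|z1+z2| = sqrt(21.46) = 4.6325
|z1|+|z2| = 5.2202 + 7.3573 = 12.5775

|z1+z2| = 4.6325 ≤ |z1|+|z2| = 12.5775 (verified)


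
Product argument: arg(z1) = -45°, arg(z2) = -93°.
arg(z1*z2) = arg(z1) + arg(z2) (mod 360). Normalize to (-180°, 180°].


arg(z1*z2) = -45° - 93° = -138°
Normalized to (-180°, 180°]: -138°

-138°


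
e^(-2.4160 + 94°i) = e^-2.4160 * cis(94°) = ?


e^-2.4160 = 0.0893
cos(94°) = -0.0698
sin(94°) = 0.9976
Real = 0.0893*(-0.0698) = -0.0062
Imag = 0.0893*0.9976 = 0.0891

-0.0062 + 0.0891i


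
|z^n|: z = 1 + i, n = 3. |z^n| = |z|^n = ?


|z| = sqrt(1+1) = sqrt(2) = 1.4142
|z^3| = |z|^3 = (sqrt(2))^3 = 2*sqrt(2)

|z^3| = 2*sqrt(2) ≈ 2.8284


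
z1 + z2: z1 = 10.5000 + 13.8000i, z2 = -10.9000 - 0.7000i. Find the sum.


Real: 10.5 - 10.9 = -0.4
Imag: 13.8 - 0.7 = 13.1

-0.4000 + 13.1000i


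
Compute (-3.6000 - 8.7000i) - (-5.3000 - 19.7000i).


Real: -3.6 + 5.3 = 1.7
Imag: -8.7 + 19.7 = 11

1.7000 + 11.0000i


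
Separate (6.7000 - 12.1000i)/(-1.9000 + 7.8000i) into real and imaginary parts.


Multiply by conjugate: (6.7000 - 12.1000i)(-1.9000 - 7.8000i) / ((-1.9)^2 + 7.8^2)
Numerator real = 6.7*(-1.9) - (12.1)*7.8 = -107.11
Numerator imag = -12.1*(-1.9) - 6.7*7.8 = -29.27
Denominator = 64.45
Re(z) = -107.11/64.45 = -1.6619
Im(z) = -29.27/64.45 = -0.4542

Re(z) = -1.6619, Im(z) = -0.4542


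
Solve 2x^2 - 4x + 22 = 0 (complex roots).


disc = (-4)^2 - 4*2*22 = 16 - 176 = -160
sqrt(|disc|) = sqrt(160) = 12.6491
Real part = 4/(2*2) = 1.0000
Imag part = 12.6491/(2*2) = 3.1623

1.0000 ± 3.1623i


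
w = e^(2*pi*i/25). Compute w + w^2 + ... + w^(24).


With w = e^(2*pi*i/25), all 25 of the 25th roots of unity w^0 = 1, w, ..., w^(24) sum to 0: 1 + w + ... + w^(24) = (1 - w^25)/(1 - w) = 0 since w^25 = 1, w ≠ 1.
Removing the root 1: w + w^2 + ... + w^(24) = 0 - 1 = -1

Sum = -1


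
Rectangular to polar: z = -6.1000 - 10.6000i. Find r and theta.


r = sqrt(37.21+112.36) = sqrt(149.57) = 12.2299
theta = atan2(-10.6, -6.1) = -119.9192 degrees

r = 12.2299, theta = -119.9192 degrees


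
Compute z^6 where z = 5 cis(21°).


r^6 = 5^6 = 15625
n*theta = 6*21° = 126° = 126° (mod 360)
a = 15625*cos(126°) = -9184.1446
b = 15625*sin(126°) = 12640.8905

15625 cis(126°) = -9184.1446 + 12640.8905i


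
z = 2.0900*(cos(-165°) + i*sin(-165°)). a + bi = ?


a = 2.0900*cos(-165°) = 2.0900*(-0.96593) = -2.0188
b = 2.0900*sin(-165°) = 2.0900*(-0.2588) = -0.5409

-2.0188 - 0.5409i


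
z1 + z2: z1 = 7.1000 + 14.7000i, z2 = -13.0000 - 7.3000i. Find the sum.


Real: 7.1 - 13 = -5.9
Imag: 14.7 - 7.3 = 7.4

-5.9000 + 7.4000i


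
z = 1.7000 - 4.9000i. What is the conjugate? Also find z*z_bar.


z_bar = 1.7000 + 4.9000i
z*z_bar = 1.7^2 + (-4.9)^2 = 2.89 + 24.01 = 26.9

z_bar = 1.7000 + 4.9000i, z*z_bar = 26.9


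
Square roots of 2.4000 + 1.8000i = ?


|z| = sqrt(5.76+3.24) = 3.0000
sqrt((|z|+a)/2) = sqrt((3.0000+2.4)/2) = sqrt(2.7000) = 1.6432
sqrt((|z|-a)/2) = sqrt((3.0000-2.4)/2) = sqrt(0.3000) = 0.5477

±(1.6432 + 0.5477i) i.e. 1.6432 + 0.5477i and -1.6432 - 0.5477i


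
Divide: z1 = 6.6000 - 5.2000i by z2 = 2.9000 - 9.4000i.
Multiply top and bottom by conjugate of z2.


Conjugate of z2 = 2.9000 + 9.4000i
Numerator: (6.6000 - 5.2000i)(2.9000 + 9.4000i) = 68.0200 + 46.9600i
Denominator: 2.9^2 + (-9.4)^2 = 96.77
Result = (68.0200 + 46.9600i)/96.77

0.7029 + 0.4853i


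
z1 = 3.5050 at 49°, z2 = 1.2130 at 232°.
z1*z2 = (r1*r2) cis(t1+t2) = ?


r = 3.5050 * 1.2130 = 4.2516
theta = 49° + 232° = 281° = 281° (mod 360)

4.2516 cis(281°)


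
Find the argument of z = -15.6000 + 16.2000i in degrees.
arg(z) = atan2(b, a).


Re = -15.6, Im = 16.2
arg = atan2(16.2, -15.6) = 133.9191 degrees

arg(z) = 133.9191 degrees


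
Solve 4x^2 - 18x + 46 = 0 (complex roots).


disc = (-18)^2 - 4*4*46 = 324 - 736 = -412
sqrt(|disc|) = sqrt(412) = 20.2978
Real part = 18/(2*4) = 2.2500
Imag part = 20.2978/(2*4) = 2.5372

2.2500 ± 2.5372i


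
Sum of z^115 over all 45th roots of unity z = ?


The roots are w_k = w^k with w = e^(2*pi*i/45), and (w^k)^115 = (w^115)^k.
So S = 1 + u + u^2 + ... + u^(44) with u = w^115.
115 = 2*45 + 25, so 115 is not a multiple of 45: u = (w^45)^2 * w^25 = w^25 ≠ 1 (w is a primitive 45th root), while u^45 = (w^45)^115 = 1.
Geometric series: S = (1 - u^45)/(1 - u) = (1 - 1)/(1 - u) = 0

S = 0


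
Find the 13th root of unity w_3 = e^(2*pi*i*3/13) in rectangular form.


Angle = 360*3/13 = 83.0769°
a = cos(83.0769°) = 0.1205
b = sin(83.0769°) = 0.9927

0.1205 + 0.9927i


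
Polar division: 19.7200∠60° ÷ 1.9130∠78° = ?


r = 19.7200 / 1.9130 = 10.3084
theta = 60° - 78° = -18° = 342° (mod 360)

10.3084 cis(342°)


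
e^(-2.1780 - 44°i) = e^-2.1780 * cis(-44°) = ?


e^-2.1780 = 0.1133
cos(-44°) = 0.7193
sin(-44°) = -0.6947
Real = 0.1133*0.7193 = 0.0815
Imag = 0.1133*(-0.6947) = -0.0787

0.0815 - 0.0787i


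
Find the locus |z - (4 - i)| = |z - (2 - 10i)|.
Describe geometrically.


Equal distances means the locus is the perpendicular bisector of z1 and z2.
Midpoint = ((4+2)/2, (-1+(-10))/2) = (3.0000, -5.5000)

Perpendicular bisector through (3.0000, -5.5000)


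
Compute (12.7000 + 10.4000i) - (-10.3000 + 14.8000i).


Real: 12.7 + 10.3 = 23
Imag: 10.4 - 14.8 = -4.4

23.0000 - 4.4000i


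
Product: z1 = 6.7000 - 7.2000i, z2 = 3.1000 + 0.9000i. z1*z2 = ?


Real = 6.7*3.1 - (-7.2)*0.9 = 20.77 - (-6.48) = 27.25
Imag = 6.7*0.9 + 3.1*(-7.2) = 6.03 - (22.32) = -16.29

27.2500 - 16.2900i


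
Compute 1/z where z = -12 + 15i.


|z|^2 = 144+225 = 369
1/z = (-12 - 15i)/369

1/z = -0.0325 - 0.0407i


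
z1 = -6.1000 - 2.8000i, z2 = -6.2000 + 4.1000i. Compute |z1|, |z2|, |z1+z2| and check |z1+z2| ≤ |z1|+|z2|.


|z1| = sqrt((-6.1)^2 + (-2.8)^2) = sqrt(45.05) = 6.7119
|z2| = sqrt((-6.2)^2 + 4.1^2) = sqrt(55.25) = 7.4330
z1+z2 = -12.3000 + 1.3000i
|z1+z2| = sqrt(152.98) = 12.3685
|z1|+|z2| = 6.7119 + 7.4330 = 14.1449

|z1+z2| = 12.3685 ≤ |z1|+|z2| = 14.1449 (verified)


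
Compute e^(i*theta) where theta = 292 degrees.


cos(292°) = 0.3746
sin(292°) = -0.9272

e^(i*292°) = 0.3746 - 0.9272i


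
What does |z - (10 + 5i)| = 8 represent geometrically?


|z - z0| = r is a circle with center z0 and radius r.
Center = (10, 5), radius = 8

Circle with center (10, 5) and radius 8


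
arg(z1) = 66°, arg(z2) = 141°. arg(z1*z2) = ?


arg(z1*z2) = 66° + 141° = 207°
Normalized to (-180°, 180°]: -153°

-153°


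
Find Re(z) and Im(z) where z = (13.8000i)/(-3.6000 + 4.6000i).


Multiply by conjugate: (13.8000i)(-3.6000 - 4.6000i) / ((-3.6)^2 + 4.6^2)
Numerator real = 0*(-3.6) + 13.8*4.6 = 63.48
Numerator imag = 13.8*(-3.6) - 0*4.6 = -49.68
Denominator = 34.12
Re(z) = 63.48/34.12 = 1.8605
Im(z) = -49.68/34.12 = -1.4560

Re(z) = 1.8605, Im(z) = -1.4560


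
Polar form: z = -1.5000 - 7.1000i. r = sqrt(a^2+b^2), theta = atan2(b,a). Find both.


r = sqrt(2.25+50.41) = sqrt(52.66) = 7.2567
theta = atan2(-7.1, -1.5) = -101.9293 degrees

r = 7.2567, theta = -101.9293 degrees


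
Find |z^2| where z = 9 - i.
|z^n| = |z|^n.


|z| = sqrt(81+1) = sqrt(82) = 9.0554
|z^2| = |z|^2 = (sqrt(82))^2 = 82

|z^2| = 82


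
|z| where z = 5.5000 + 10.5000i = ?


|z| = sqrt(5.5^2 + 10.5^2) = sqrt(30.25 + 110.25) = sqrt(140.5) = 11.8533

|z| = 11.8533


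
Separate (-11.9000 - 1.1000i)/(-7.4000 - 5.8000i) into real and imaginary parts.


Multiply by conjugate: (-11.9000 - 1.1000i)(-7.4000 + 5.8000i) / ((-7.4)^2 + (-5.8)^2)
Numerator real = -11.9*(-7.4) - (1.1)*(-5.8) = 94.44
Numerator imag = -1.1*(-7.4) - (-11.9)*(-5.8) = -60.88
Denominator = 88.4
Re(z) = 94.44/88.4 = 1.0683
Im(z) = -60.88/88.4 = -0.6887

Re(z) = 1.0683, Im(z) = -0.6887


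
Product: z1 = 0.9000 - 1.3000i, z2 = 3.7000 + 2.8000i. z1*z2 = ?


Real = 0.9*3.7 - (-1.3)*2.8 = 3.33 - (-3.64) = 6.97
Imag = 0.9*2.8 + 3.7*(-1.3) = 2.52 - (4.81) = -2.29

6.9700 - 2.2900i


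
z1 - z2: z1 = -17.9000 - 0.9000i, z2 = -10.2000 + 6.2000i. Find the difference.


Real: -17.9 + 10.2 = -7.7
Imag: -0.9 - 6.2 = -7.1

-7.7000 - 7.1000i


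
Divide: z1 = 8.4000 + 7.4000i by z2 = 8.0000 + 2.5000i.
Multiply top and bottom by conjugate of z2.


Conjugate of z2 = 8.0000 - 2.5000i
Numerator: (8.4000 + 7.4000i)(8.0000 - 2.5000i) = 85.7000 + 38.2000i
Denominator: 8^2 + 2.5^2 = 70.25
Result = (85.7000 + 38.2000i)/70.25

1.2199 + 0.5438i


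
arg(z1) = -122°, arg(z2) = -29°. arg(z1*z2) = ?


arg(z1*z2) = -122° - 29° = -151°
Normalized to (-180°, 180°]: -151°

-151°


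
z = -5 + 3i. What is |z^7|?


|z| = sqrt(25+9) = sqrt(34) = 5.8310
|z^7| = |z|^7 = (sqrt(34))^7 = 34^3 * sqrt(34) = 39304*sqrt(34)

|z^7| = 39304*sqrt(34) ≈ 229179.7333


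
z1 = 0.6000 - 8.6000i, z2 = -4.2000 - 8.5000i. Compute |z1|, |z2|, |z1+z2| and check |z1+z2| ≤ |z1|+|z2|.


|z1| = sqrt(0.6^2 + (-8.6)^2) = sqrt(74.32) = 8.6209
|z2| = sqrt((-4.2)^2 + (-8.5)^2) = sqrt(89.89) = 9.4810
z1+z2 = -3.6000 - 17.1000i
|z1+z2| = sqrt(305.37) = 17.4748
|z1|+|z2| = 8.6209 + 9.4810 = 18.1019

|z1+z2| = 17.4748 ≤ |z1|+|z2| = 18.1019 (verified)


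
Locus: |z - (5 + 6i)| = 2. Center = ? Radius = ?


|z - z0| = r is a circle with center z0 and radius r.
Center = (5, 6), radius = 2

Circle with center (5, 6) and radius 2


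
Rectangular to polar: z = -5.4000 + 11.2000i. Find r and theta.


r = sqrt(29.16+125.44) = sqrt(154.6) = 12.4338
theta = atan2(11.2, -5.4) = 115.7407 degrees

r = 12.4338, theta = 115.7407 degrees


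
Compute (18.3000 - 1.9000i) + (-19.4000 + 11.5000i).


Real: 18.3 - 19.4 = -1.1
Imag: -1.9 + 11.5 = 9.6

-1.1000 + 9.6000i


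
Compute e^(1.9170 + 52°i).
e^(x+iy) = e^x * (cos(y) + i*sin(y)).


e^1.9170 = 6.8005
cos(52°) = 0.61566
sin(52°) = 0.78801
Real = 6.8005*0.61566 = 4.1868
Imag = 6.8005*0.78801 = 5.3589

4.1868 + 5.3589i


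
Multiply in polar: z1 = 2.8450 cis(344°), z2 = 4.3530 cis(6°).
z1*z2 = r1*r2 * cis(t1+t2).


r = 2.8450 * 4.3530 = 12.3843
theta = 344° + 6° = 350° = 350° (mod 360)

12.3843 cis(350°)


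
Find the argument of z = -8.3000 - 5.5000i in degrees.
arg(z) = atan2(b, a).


Re = -8.3, Im = -5.5
arg = atan2(-5.5, -8.3) = -146.4695 degrees

arg(z) = -146.4695 degrees


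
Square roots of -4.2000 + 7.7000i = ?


|z| = sqrt(17.64+59.29) = 8.7710
sqrt((|z|+a)/2) = sqrt((8.7710+(-4.2))/2) = sqrt(2.2855) = 1.5118
sqrt((|z|-a)/2) = sqrt((8.7710-(-4.2))/2) = sqrt(6.4855) = 2.5467

±(1.5118 + 2.5467i) i.e. 1.5118 + 2.5467i and -1.5118 - 2.5467i


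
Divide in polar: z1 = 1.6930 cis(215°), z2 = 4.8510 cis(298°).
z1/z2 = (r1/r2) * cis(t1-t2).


r = 1.6930 / 4.8510 = 0.3490
theta = 215° - 298° = -83° = 277° (mod 360)

0.3490 cis(277°)


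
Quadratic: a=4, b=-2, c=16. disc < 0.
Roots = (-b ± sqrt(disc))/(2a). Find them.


disc = (-2)^2 - 4*4*16 = 4 - 256 = -252
sqrt(|disc|) = sqrt(252) = 15.8745
Real part = 2/(2*4) = 0.2500
Imag part = 15.8745/(2*4) = 1.9843

0.2500 ± 1.9843i


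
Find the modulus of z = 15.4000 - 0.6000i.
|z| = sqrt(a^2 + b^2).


|z| = sqrt(15.4^2 + (-0.6)^2) = sqrt(237.16 + 0.36) = sqrt(237.52) = 15.4117

|z| = 15.4117


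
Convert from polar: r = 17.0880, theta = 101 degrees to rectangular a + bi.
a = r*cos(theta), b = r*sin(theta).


a = 17.0880*cos(101°) = 17.0880*(-0.190809) = -3.2605
b = 17.0880*sin(101°) = 17.0880*0.981627 = 16.7740

-3.2605 + 16.7740i


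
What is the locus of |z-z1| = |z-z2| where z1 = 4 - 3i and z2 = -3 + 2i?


Equal distances means the locus is the perpendicular bisector of z1 and z2.
Midpoint = ((4+(-3))/2, (-3+2)/2) = (0.5000, -0.5000)

Perpendicular bisector through (0.5000, -0.5000)


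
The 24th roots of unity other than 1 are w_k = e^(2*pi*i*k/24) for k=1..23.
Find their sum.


With w = e^(2*pi*i/24), all 24 of the 24th roots of unity w^0 = 1, w, ..., w^(23) sum to 0: 1 + w + ... + w^(23) = (1 - w^24)/(1 - w) = 0 since w^24 = 1, w ≠ 1.
Removing the root 1: w + w^2 + ... + w^(23) = 0 - 1 = -1

Sum = -1


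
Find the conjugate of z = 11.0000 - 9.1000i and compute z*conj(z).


z_bar = 11.0000 + 9.1000i
z*z_bar = 11^2 + (-9.1)^2 = 121 + 82.81 = 203.81

z_bar = 11.0000 + 9.1000i, z*z_bar = 203.81


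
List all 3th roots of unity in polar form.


The 3th roots of unity are cis(360k/3°) for k=0..2
Angle step = 360/3 = 120°
Primitive root: cis(120°)
Primitive root = -0.5000 + 0.8660i

3 roots at angles: 0°, 120°, 240°


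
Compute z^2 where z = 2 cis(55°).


r^2 = 2^2 = 4
n*theta = 2*55° = 110° = 110° (mod 360)
a = 4*cos(110°) = -1.3681
b = 4*sin(110°) = 3.7588

4 cis(110°) = -1.3681 + 3.7588i


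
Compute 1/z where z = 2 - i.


|z|^2 = 4+1 = 5
1/z = (2 + 1i)/5

1/z = 0.4000 + 0.2000i


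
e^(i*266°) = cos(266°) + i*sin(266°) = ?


cos(266°) = -0.0698
sin(266°) = -0.9976

e^(i*266°) = -0.0698 - 0.9976i


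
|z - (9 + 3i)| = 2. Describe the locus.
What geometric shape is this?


|z - z0| = r is a circle with center z0 and radius r.
Center = (9, 3), radius = 2

Circle with center (9, 3) and radius 2


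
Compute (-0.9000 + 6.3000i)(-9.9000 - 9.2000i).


Real = -0.9*(-9.9) - 6.3*(-9.2) = 8.91 - (-57.96) = 66.87
Imag = -0.9*(-9.2) - (9.9)*6.3 = 8.28 - (62.37) = -54.09

66.8700 - 54.0900i


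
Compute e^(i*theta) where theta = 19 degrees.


cos(19°) = 0.9455
sin(19°) = 0.3256

e^(i*19°) = 0.9455 + 0.3256i


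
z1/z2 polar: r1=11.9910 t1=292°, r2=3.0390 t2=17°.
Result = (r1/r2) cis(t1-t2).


r = 11.9910 / 3.0390 = 3.9457
theta = 292° - 17° = 275° = 275° (mod 360)

3.9457 cis(275°)


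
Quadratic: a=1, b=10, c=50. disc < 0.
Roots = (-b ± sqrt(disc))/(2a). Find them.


disc = 10^2 - 4*1*50 = 100 - 200 = -100
sqrt(|disc|) = sqrt(100) = 10.0000
Real part = -10/(2*1) = -5.0000
Imag part = 10.0000/(2*1) = 5.0000

-5.0000 ± 5.0000i


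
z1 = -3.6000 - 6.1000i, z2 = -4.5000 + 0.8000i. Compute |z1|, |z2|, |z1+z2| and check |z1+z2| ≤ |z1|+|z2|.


|z1| = sqrt((-3.6)^2 + (-6.1)^2) = sqrt(50.17) = 7.0831
|z2| = sqrt((-4.5)^2 + 0.8^2) = sqrt(20.89) = 4.5706
z1+z2 = -8.1000 - 5.3000i
|z1+z2| = sqrt(93.7) = 9.6799
|z1|+|z2| = 7.0831 + 4.5706 = 11.6537

|z1+z2| = 9.6799 ≤ |z1|+|z2| = 11.6537 (verified)


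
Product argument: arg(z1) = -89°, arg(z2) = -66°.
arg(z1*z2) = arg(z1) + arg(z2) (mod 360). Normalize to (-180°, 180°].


arg(z1*z2) = -89° - 66° = -155°
Normalized to (-180°, 180°]: -155°

-155°


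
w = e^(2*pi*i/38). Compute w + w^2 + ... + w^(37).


With w = e^(2*pi*i/38), all 38 of the 38th roots of unity w^0 = 1, w, ..., w^(37) sum to 0: 1 + w + ... + w^(37) = (1 - w^38)/(1 - w) = 0 since w^38 = 1, w ≠ 1.
Removing the root 1: w + w^2 + ... + w^(37) = 0 - 1 = -1

Sum = -1


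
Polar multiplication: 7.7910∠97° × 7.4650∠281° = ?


r = 7.7910 * 7.4650 = 58.1598
theta = 97° + 281° = 378° = 18° (mod 360)

58.1598 cis(18°)


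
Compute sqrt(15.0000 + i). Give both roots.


|z| = sqrt(225+1) = 15.0333
sqrt((|z|+a)/2) = sqrt((15.0333+15)/2) = sqrt(15.0166) = 3.8751
sqrt((|z|-a)/2) = sqrt((15.0333-15)/2) = sqrt(0.0166) = 0.1290

±(3.8751 + 0.1290i) i.e. 3.8751 + 0.1290i and -3.8751 - 0.1290i


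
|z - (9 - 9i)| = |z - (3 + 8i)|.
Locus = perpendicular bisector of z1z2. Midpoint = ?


Equal distances means the locus is the perpendicular bisector of z1 and z2.
Midpoint = ((9+3)/2, (-9+8)/2) = (6.0000, -0.5000)

Perpendicular bisector through (6.0000, -0.5000)


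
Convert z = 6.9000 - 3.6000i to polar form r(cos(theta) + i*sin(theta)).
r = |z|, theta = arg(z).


r = sqrt(47.61+12.96) = sqrt(60.57) = 7.7827
theta = atan2(-3.6, 6.9) = -27.5528 degrees

r = 7.7827, theta = -27.5528 degrees


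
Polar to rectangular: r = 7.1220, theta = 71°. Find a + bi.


a = 7.1220*cos(71°) = 7.1220*0.32557 = 2.3187
b = 7.1220*sin(71°) = 7.1220*0.94552 = 6.7340

2.3187 + 6.7340i


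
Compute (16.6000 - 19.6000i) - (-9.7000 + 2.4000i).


Real: 16.6 + 9.7 = 26.3
Imag: -19.6 - 2.4 = -22

26.3000 - 22.0000i


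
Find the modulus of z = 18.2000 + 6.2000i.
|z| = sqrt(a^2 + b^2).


|z| = sqrt(18.2^2 + 6.2^2) = sqrt(331.24 + 38.44) = sqrt(369.68) = 19.2271

|z| = 19.2271


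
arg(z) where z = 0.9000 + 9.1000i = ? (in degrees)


Re = 0.9, Im = 9.1
arg = atan2(9.1, 0.9) = 84.3518 degrees

arg(z) = 84.3518 degrees


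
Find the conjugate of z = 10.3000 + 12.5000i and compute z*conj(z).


z_bar = 10.3000 - 12.5000i
z*z_bar = 10.3^2 + 12.5^2 = 106.09 + 156.25 = 262.34

z_bar = 10.3000 - 12.5000i, z*z_bar = 262.34


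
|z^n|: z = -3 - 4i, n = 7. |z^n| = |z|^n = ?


|z| = sqrt(9+16) = sqrt(25) = 5
|z^7| = |z|^7 = 5^7 = 78125

|z^7| = 78125


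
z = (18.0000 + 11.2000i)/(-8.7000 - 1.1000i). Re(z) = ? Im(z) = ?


Multiply by conjugate: (18.0000 + 11.2000i)(-8.7000 + 1.1000i) / ((-8.7)^2 + (-1.1)^2)
Numerator real = 18*(-8.7) + 11.2*(-1.1) = -168.92
Numerator imag = 11.2*(-8.7) - 18*(-1.1) = -77.64
Denominator = 76.9
Re(z) = -168.92/76.9 = -2.1966
Im(z) = -77.64/76.9 = -1.0096

Re(z) = -2.1966, Im(z) = -1.0096


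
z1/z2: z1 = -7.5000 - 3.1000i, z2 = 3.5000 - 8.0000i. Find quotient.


Conjugate of z2 = 3.5000 + 8.0000i
Numerator: (-7.5000 - 3.1000i)(3.5000 + 8.0000i) = -1.4500 - 70.8500i
Denominator: 3.5^2 + (-8)^2 = 76.25
Result = (-1.4500 - 70.8500i)/76.25

-0.0190 - 0.9292i


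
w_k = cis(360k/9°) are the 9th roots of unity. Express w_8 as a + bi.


Angle = 360*8/9 = 320°
a = cos(320°) = 0.7660
b = sin(320°) = -0.6428

0.7660 - 0.6428i


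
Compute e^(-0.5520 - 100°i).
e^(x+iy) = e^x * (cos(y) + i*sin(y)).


e^-0.5520 = 0.5758
cos(-100°) = -0.1736
sin(-100°) = -0.9848
Real = 0.5758*(-0.1736) = -0.1000
Imag = 0.5758*(-0.9848) = -0.5670

-0.1000 - 0.5670i


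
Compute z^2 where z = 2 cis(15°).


r^2 = 2^2 = 4
n*theta = 2*15° = 30° = 30° (mod 360)
a = 4*cos(30°) = 3.4641
b = 4*sin(30°) = 2.0000

4 cis(30°) = 3.4641 + 2.0000i


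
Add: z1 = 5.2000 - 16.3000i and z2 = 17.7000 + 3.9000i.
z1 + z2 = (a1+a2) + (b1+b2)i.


Real: 5.2 + 17.7 = 22.9
Imag: -16.3 + 3.9 = -12.4

22.9000 - 12.4000i


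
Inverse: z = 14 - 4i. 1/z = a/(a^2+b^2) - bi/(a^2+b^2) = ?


|z|^2 = 196+16 = 212
1/z = (14 + 4i)/212

1/z = 0.0660 + 0.0189i


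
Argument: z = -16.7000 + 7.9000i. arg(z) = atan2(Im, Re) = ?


Re = -16.7, Im = 7.9
arg = atan2(7.9, -16.7) = 154.6833 degrees

arg(z) = 154.6833 degrees


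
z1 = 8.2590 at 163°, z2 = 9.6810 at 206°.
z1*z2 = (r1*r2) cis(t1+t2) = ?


r = 8.2590 * 9.6810 = 79.9554
theta = 163° + 206° = 369° = 9° (mod 360)

79.9554 cis(9°)


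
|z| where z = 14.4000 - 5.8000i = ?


|z| = sqrt(14.4^2 + (-5.8)^2) = sqrt(207.36 + 33.64) = sqrt(241) = 15.5242

|z| = 15.5242


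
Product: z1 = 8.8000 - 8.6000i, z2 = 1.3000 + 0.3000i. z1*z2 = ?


Real = 8.8*1.3 - (-8.6)*0.3 = 11.44 - (-2.58) = 14.02
Imag = 8.8*0.3 + 1.3*(-8.6) = 2.64 - (11.18) = -8.54

14.0200 - 8.5400i


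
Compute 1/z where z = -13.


|z|^2 = 169+0 = 169
1/z = (-13 - 0i)/169

1/z = -0.0769 + 0i


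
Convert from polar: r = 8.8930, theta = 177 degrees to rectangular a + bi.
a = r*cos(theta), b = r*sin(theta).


a = 8.8930*cos(177°) = 8.8930*(-0.99863) = -8.8808
b = 8.8930*sin(177°) = 8.8930*0.052336 = 0.4654

-8.8808 + 0.4654i


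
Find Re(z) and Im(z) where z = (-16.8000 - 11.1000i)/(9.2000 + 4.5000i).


Multiply by conjugate: (-16.8000 - 11.1000i)(9.2000 - 4.5000i) / (9.2^2 + 4.5^2)
Numerator real = -16.8*9.2 - (11.1)*4.5 = -204.51
Numerator imag = -11.1*9.2 - (-16.8)*4.5 = -26.52
Denominator = 104.89
Re(z) = -204.51/104.89 = -1.9498
Im(z) = -26.52/104.89 = -0.2528

Re(z) = -1.9498, Im(z) = -0.2528


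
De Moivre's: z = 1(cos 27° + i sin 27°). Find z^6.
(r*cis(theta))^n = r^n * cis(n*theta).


r^6 = 1^6 = 1
n*theta = 6*27° = 162° = 162° (mod 360)
a = 1*cos(162°) = -0.9511
b = 1*sin(162°) = 0.3090

1 cis(162°) = -0.9511 + 0.3090i


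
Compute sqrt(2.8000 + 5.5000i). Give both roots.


|z| = sqrt(7.84+30.25) = 6.1717
sqrt((|z|+a)/2) = sqrt((6.1717+2.8)/2) = sqrt(4.4859) = 2.1180
sqrt((|z|-a)/2) = sqrt((6.1717-2.8)/2) = sqrt(1.6859) = 1.2984

±(2.1180 + 1.2984i) i.e. 2.1180 + 1.2984i and -2.1180 - 1.2984i


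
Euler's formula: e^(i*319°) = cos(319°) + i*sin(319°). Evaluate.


cos(319°) = 0.7547
sin(319°) = -0.6561

e^(i*319°) = 0.7547 - 0.6561i


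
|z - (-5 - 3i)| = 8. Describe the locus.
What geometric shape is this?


|z - z0| = r is a circle with center z0 and radius r.
Center = (-5, -3), radius = 8

Circle with center (-5, -3) and radius 8


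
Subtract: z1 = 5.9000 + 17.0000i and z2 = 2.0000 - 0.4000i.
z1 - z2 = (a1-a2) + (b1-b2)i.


Real: 5.9 - 2 = 3.9
Imag: 17 + 0.4 = 17.4

3.9000 + 17.4000i


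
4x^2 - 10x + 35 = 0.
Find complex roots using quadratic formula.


disc = (-10)^2 - 4*4*35 = 100 - 560 = -460
sqrt(|disc|) = sqrt(460) = 21.4476
Real part = 10/(2*4) = 1.2500
Imag part = 21.4476/(2*4) = 2.6810

1.2500 ± 2.6810i


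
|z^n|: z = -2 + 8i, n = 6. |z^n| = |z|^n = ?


|z| = sqrt(4+64) = sqrt(68) = 8.2462
|z^6| = |z|^6 = (sqrt(68))^6 = 68^3 = 314432

|z^6| = 314432


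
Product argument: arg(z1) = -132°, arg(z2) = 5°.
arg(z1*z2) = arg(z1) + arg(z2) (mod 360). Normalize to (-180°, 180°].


arg(z1*z2) = -132° + 5° = -127°
Normalized to (-180°, 180°]: -127°

-127°


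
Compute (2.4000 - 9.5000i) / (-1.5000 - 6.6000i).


Conjugate of z2 = -1.5000 + 6.6000i
Numerator: (2.4000 - 9.5000i)(-1.5000 + 6.6000i) = 59.1000 + 30.0900i
Denominator: (-1.5)^2 + (-6.6)^2 = 45.81
Result = (59.1000 + 30.0900i)/45.81

1.2901 + 0.6568i


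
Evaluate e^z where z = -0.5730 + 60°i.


e^-0.5730 = 0.5638
cos(60°) = 0.5
sin(60°) = 0.866
Real = 0.5638*0.5 = 0.2819
Imag = 0.5638*0.866 = 0.4883

0.2819 + 0.4883i


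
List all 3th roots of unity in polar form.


The 3th roots of unity are cis(360k/3°) for k=0..2
Angle step = 360/3 = 120°
Primitive root: cis(120°)
Primitive root = -0.5000 + 0.8660i

3 roots at angles: 0°, 120°, 240°


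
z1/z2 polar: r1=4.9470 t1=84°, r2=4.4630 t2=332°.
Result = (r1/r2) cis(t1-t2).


r = 4.9470 / 4.4630 = 1.1084
theta = 84° - 332° = -248° = 112° (mod 360)

1.1084 cis(112°)


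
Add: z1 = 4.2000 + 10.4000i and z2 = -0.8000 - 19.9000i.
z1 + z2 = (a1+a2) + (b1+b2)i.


Real: 4.2 - 0.8 = 3.4
Imag: 10.4 - 19.9 = -9.5

3.4000 - 9.5000i


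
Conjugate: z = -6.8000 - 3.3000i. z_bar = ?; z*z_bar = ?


z_bar = -6.8000 + 3.3000i
z*z_bar = (-6.8)^2 + (-3.3)^2 = 46.24 + 10.89 = 57.13

z_bar = -6.8000 + 3.3000i, z*z_bar = 57.13


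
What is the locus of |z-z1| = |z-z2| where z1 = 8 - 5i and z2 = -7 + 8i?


Equal distances means the locus is the perpendicular bisector of z1 and z2.
Midpoint = ((8+(-7))/2, (-5+8)/2) = (0.5000, 1.5000)

Perpendicular bisector through (0.5000, 1.5000)


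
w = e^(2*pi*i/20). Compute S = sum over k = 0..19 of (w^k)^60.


The roots are w_k = w^k with w = e^(2*pi*i/20), and (w^k)^60 = (w^60)^k.
So S = 1 + u + u^2 + ... + u^(19) with u = w^60.
60 = 3*20 + 0, so 60 is a multiple of 20 and u = (w^20)^3 = 1.
Every one of the 20 terms equals 1: S = 20

S = 20


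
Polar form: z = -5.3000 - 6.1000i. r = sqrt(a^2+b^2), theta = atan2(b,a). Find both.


r = sqrt(28.09+37.21) = sqrt(65.3) = 8.0808
theta = atan2(-6.1, -5.3) = -130.9858 degrees

r = 8.0808, theta = -130.9858 degrees


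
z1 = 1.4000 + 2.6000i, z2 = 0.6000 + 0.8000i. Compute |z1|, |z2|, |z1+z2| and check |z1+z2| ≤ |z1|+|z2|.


|z1| = sqrt(1.4^2 + 2.6^2) = sqrt(8.72) = 2.9530
|z2| = sqrt(0.6^2 + 0.8^2) = sqrt(1) = 1.0000
z1+z2 = 2.0000 + 3.4000i
|z1+z2| = sqrt(15.56) = 3.9446
|z1|+|z2| = 2.9530 + 1.0000 = 3.9530

|z1+z2| = 3.9446 ≤ |z1|+|z2| = 3.9530 (verified)


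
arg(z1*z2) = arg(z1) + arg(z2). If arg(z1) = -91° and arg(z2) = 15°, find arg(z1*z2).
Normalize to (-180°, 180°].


arg(z1*z2) = -91° + 15° = -76°
Normalized to (-180°, 180°]: -76°

-76°


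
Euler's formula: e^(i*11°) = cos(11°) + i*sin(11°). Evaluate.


cos(11°) = 0.9816
sin(11°) = 0.1908

e^(i*11°) = 0.9816 + 0.1908i


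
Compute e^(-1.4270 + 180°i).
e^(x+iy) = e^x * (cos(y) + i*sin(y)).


e^-1.4270 = 0.2400
cos(180°) = -1
sin(180°) = 0
Real = 0.2400*(-1) = -0.2400
Imag = 0.2400*0 = 0

-0.2400 + 0i


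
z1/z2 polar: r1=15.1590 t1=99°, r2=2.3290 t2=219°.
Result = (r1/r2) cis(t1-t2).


r = 15.1590 / 2.3290 = 6.5088
theta = 99° - 219° = -120° = 240° (mod 360)

6.5088 cis(240°)


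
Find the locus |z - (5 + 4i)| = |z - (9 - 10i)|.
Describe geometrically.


Equal distances means the locus is the perpendicular bisector of z1 and z2.
Midpoint = ((5+9)/2, (4+(-10))/2) = (7.0000, -3.0000)

Perpendicular bisector through (7.0000, -3.0000)


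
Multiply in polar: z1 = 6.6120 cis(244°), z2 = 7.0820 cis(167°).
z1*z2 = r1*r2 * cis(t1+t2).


r = 6.6120 * 7.0820 = 46.8262
theta = 244° + 167° = 411° = 51° (mod 360)

46.8262 cis(51°)


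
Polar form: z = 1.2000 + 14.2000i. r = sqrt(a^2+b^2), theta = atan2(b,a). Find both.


r = sqrt(1.44+201.64) = sqrt(203.08) = 14.2506
theta = atan2(14.2, 1.2) = 85.1696 degrees

r = 14.2506, theta = 85.1696 degrees


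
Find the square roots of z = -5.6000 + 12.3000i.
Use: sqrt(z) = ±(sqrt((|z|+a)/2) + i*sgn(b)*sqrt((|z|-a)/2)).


|z| = sqrt(31.36+151.29) = 13.5148
sqrt((|z|+a)/2) = sqrt((13.5148+(-5.6))/2) = sqrt(3.9574) = 1.9893
sqrt((|z|-a)/2) = sqrt((13.5148-(-5.6))/2) = sqrt(9.5574) = 3.0915

±(1.9893 + 3.0915i) i.e. 1.9893 + 3.0915i and -1.9893 - 3.0915i


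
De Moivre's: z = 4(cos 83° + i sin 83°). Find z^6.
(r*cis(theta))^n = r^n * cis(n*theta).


r^6 = 4^6 = 4096
n*theta = 6*83° = 498° = 138° (mod 360)
a = 4096*cos(138°) = -3043.9212
b = 4096*sin(138°) = 2740.7590

4096 cis(138°) = -3043.9212 + 2740.7590i


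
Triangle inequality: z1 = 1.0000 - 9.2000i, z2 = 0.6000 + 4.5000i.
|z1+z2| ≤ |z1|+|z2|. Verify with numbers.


|z1| = sqrt(1^2 + (-9.2)^2) = sqrt(85.64) = 9.2542
|z2| = sqrt(0.6^2 + 4.5^2) = sqrt(20.61) = 4.5398
z1+z2 = 1.6000 - 4.7000i
|z1+z2| = sqrt(24.65) = 4.9649
|z1|+|z2| = 9.2542 + 4.5398 = 13.7940

|z1+z2| = 4.9649 ≤ |z1|+|z2| = 13.7940 (verified)


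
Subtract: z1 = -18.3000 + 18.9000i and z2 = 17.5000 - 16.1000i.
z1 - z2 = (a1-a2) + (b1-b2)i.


Real: -18.3 - 17.5 = -35.8
Imag: 18.9 + 16.1 = 35

-35.8000 + 35.0000i


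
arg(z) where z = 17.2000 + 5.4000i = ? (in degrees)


Re = 17.2, Im = 5.4
arg = atan2(5.4, 17.2) = 17.4299 degrees

arg(z) = 17.4299 degrees


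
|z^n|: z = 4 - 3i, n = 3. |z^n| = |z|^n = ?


|z| = sqrt(16+9) = sqrt(25) = 5
|z^3| = |z|^3 = 5^3 = 125

|z^3| = 125


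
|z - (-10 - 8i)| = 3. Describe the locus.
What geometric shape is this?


|z - z0| = r is a circle with center z0 and radius r.
Center = (-10, -8), radius = 3

Circle with center (-10, -8) and radius 3


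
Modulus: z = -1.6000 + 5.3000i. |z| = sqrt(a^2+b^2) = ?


|z| = sqrt((-1.6)^2 + 5.3^2) = sqrt(2.56 + 28.09) = sqrt(30.65) = 5.5362

|z| = 5.5362


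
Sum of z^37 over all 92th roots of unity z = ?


The roots are w_k = w^k with w = e^(2*pi*i/92), and (w^k)^37 = (w^37)^k.
So S = 1 + u + u^2 + ... + u^(91) with u = w^37.
37 = 0*92 + 37, so 37 is not a multiple of 92: u = w^37 ≠ 1 (w is a primitive 92th root), while u^92 = (w^92)^37 = 1.
Geometric series: S = (1 - u^92)/(1 - u) = (1 - 1)/(1 - u) = 0

S = 0


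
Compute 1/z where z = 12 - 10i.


|z|^2 = 144+100 = 244
1/z = (12 + 10i)/244

1/z = 0.0492 + 0.0410i


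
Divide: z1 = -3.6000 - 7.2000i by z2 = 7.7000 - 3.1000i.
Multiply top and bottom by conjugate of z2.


Conjugate of z2 = 7.7000 + 3.1000i
Numerator: (-3.6000 - 7.2000i)(7.7000 + 3.1000i) = -5.4000 - 66.6000i
Denominator: 7.7^2 + (-3.1)^2 = 68.9
Result = (-5.4000 - 66.6000i)/68.9

-0.0784 - 0.9666i


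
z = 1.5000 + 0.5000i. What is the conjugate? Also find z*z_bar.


z_bar = 1.5000 - 0.5000i
z*z_bar = 1.5^2 + 0.5^2 = 2.25 + 0.25 = 2.5

z_bar = 1.5000 - 0.5000i, z*z_bar = 2.5


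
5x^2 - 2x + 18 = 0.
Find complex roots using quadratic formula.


disc = (-2)^2 - 4*5*18 = 4 - 360 = -356
sqrt(|disc|) = sqrt(356) = 18.8680
Real part = 2/(2*5) = 0.2000
Imag part = 18.8680/(2*5) = 1.8868

0.2000 ± 1.8868i


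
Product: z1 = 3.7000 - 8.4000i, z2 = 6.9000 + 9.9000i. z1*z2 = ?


Real = 3.7*6.9 - (-8.4)*9.9 = 25.53 - (-83.16) = 108.69
Imag = 3.7*9.9 + 6.9*(-8.4) = 36.63 - (57.96) = -21.33

108.6900 - 21.3300i


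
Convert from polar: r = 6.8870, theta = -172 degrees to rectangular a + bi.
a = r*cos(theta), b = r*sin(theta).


a = 6.8870*cos(-172°) = 6.8870*(-0.99027) = -6.8200
b = 6.8870*sin(-172°) = 6.8870*(-0.13917) = -0.9585

-6.8200 - 0.9585i
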